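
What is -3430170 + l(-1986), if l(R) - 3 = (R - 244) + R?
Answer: -3434383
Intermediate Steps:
l(R) = -241 + 2*R (l(R) = 3 + ((R - 244) + R) = 3 + ((-244 + R) + R) = 3 + (-244 + 2*R) = -241 + 2*R)
-3430170 + l(-1986) = -3430170 + (-241 + 2*(-1986)) = -3430170 + (-241 - 3972) = -3430170 - 4213 = -3434383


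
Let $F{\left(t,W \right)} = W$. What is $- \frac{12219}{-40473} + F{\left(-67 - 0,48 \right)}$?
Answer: $\frac{651641}{13491} \approx 48.302$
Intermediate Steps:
$- \frac{12219}{-40473} + F{\left(-67 - 0,48 \right)} = - \frac{12219}{-40473} + 48 = \left(-12219\right) \left(- \frac{1}{40473}\right) + 48 = \frac{4073}{13491} + 48 = \frac{651641}{13491}$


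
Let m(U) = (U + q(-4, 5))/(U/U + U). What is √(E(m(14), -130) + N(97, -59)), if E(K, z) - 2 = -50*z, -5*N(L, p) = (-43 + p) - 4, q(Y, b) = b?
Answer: 6*√4530/5 ≈ 80.766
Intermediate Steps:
N(L, p) = 47/5 - p/5 (N(L, p) = -((-43 + p) - 4)/5 = -(-47 + p)/5 = 47/5 - p/5)
m(U) = (5 + U)/(1 + U) (m(U) = (U + 5)/(U/U + U) = (5 + U)/(1 + U))
E(K, z) = 2 - 50*z
√(E(m(14), -130) + N(97, -59)) = √((2 - 50*(-130)) + (47/5 - ⅕*(-59))) = √((2 + 6500) + (47/5 + 59/5)) = √(6502 + 106/5) = √(32616/5) = 6*√4530/5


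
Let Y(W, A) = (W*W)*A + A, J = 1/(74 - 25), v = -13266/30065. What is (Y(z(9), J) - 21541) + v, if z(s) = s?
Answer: -4533151827/210455 ≈ -21540.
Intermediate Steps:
v = -13266/30065 (v = -13266*1/30065 = -13266/30065 ≈ -0.44124)
J = 1/49 ≈ 0.020408
Y(W, A) = A + A*W² (Y(W, A) = W²*A + A = A*W² + A = A + A*W²)
(Y(z(9), J) - 21541) + v = ((1 + 9²)/49 - 21541) - 13266/30065 = ((1 + 81)/49 - 21541) - 13266/30065 = ((1/49)*82 - 21541) - 13266/30065 = (82/49 - 21541) - 13266/30065 = -1055427/49 - 13266/30065 = -4533151827/210455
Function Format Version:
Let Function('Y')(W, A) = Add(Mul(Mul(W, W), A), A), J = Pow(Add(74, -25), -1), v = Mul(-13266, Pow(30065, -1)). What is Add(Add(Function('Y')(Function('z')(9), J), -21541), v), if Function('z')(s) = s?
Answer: Rational(-4533151827, 210455) ≈ -21540.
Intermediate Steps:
v = Rational(-13266, 30065) (v = Mul(-13266, Rational(1, 30065)) = Rational(-13266, 30065) ≈ -0.44124)
J = Rational(1, 49) (J = Pow(49, -1) = Rational(1, 49) ≈ 0.020408)
Function('Y')(W, A) = Add(A, Mul(A, Pow(W, 2))) (Function('Y')(W, A) = Add(Mul(Pow(W, 2), A), A) = Add(Mul(A, Pow(W, 2)), A) = Add(A, Mul(A, Pow(W, 2))))
Add(Add(Function('Y')(Function('z')(9), J), -21541), v) = Add(Add(Mul(Rational(1, 49), Add(1, Pow(9, 2))), -21541), Rational(-13266, 30065)) = Add(Add(Mul(Rational(1, 49), Add(1, 81)), -21541), Rational(-13266, 30065)) = Add(Add(Mul(Rational(1, 49), 82), -21541), Rational(-13266, 30065)) = Add(Add(Rational(82, 49), -21541), Rational(-13266, 30065)) = Add(Rational(-1055427, 49), Rational(-13266, 30065)) = Rational(-4533151827, 210455)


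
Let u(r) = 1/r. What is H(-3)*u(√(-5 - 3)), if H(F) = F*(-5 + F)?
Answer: -6*I*√2 ≈ -8.4853*I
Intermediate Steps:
u(r) = 1/r
H(-3)*u(√(-5 - 3)) = (-3*(-5 - 3))/(√(-5 - 3)) = (-3*(-8))/(√(-8)) = 24/((2*I*√2)) = 24*(-I*√2/4) = -6*I*√2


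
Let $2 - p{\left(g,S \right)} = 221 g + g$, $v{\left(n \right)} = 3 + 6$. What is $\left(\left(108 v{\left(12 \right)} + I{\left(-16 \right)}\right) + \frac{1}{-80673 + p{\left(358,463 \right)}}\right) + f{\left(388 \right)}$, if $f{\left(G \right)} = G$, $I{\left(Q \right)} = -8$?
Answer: $\frac{216518743}{160147} \approx 1352.0$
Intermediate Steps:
$v{\left(n \right)} = 9$
$p{\left(g,S \right)} = 2 - 222 g$ ($p{\left(g,S \right)} = 2 - \left(221 g + g\right) = 2 - 222 g$)
$\left(\left(108 v{\left(12 \right)} + I{\left(-16 \right)}\right) + \frac{1}{-80673 + p{\left(358,463 \right)}}\right) + f{\left(388 \right)} = \left(\left(108 \cdot 9 - 8\right) + \frac{1}{-80673 + \left(2 - 79476\right)}\right) + 388 = \left(\left(972 - 8\right) + \frac{1}{-80673 + \left(2 - 79476\right)}\right) + 388 = \left(964 + \frac{1}{-80673 - 79474}\right) + 388 = \left(964 + \frac{1}{-160147}\right) + 388 = \left(964 - \frac{1}{160147}\right) + 388 = \frac{154381707}{160147} + 388 = \frac{216518743}{160147}$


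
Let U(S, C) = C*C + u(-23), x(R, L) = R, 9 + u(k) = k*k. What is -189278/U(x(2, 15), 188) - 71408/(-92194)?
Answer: -3722329855/826611404 ≈ -4.5031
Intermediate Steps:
u(k) = -9 + k² (u(k) = -9 + k*k = -9 + k²)
U(S, C) = 520 + C² (U(S, C) = C*C + (-9 + (-23)²) = C² + (-9 + 529) = C² + 520 = 520 + C²)
-189278/U(x(2, 15), 188) - 71408/(-92194) = -189278/(520 + 188²) - 71408/(-92194) = -189278/(520 + 35344) - 71408*(-1/92194) = -189278/35864 + 35704/46097 = -189278*1/35864 + 35704/46097 = -94639/17932 + 35704/46097 = -3722329855/826611404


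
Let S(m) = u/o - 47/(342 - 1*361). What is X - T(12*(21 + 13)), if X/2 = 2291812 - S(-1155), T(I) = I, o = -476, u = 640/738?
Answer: 3823814233150/834309 ≈ 4.5832e+6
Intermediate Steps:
u = 320/369 (u = 640*(1/738) = 320/369 ≈ 0.86721)
S(m) = 2062297/834309 (S(m) = (320/369)/(-476) - 47/(342 - 1*361) = (320/369)*(-1/476) - 47/(342 - 361) = -80/43911 - 47/(-19) = -80/43911 - 47*(-1/19) = -80/43911 + 47/19 = 2062297/834309)
X = 3824154631222/834309 (X = 2*(2291812 - 1*2062297/834309) = 2*(2291812 - 2062297/834309) = 2*(1912077315611/834309) = 3824154631222/834309 ≈ 4.5836e+6)
X - T(12*(21 + 13)) = 3824154631222/834309 - 12*(21 + 13) = 3824154631222/834309 - 12*34 = 3824154631222/834309 - 1*408 = 3824154631222/834309 - 408 = 3823814233150/834309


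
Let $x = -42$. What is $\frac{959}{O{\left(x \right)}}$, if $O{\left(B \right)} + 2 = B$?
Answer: $- \frac{959}{44} \approx -21.795$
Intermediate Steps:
$O{\left(B \right)} = -2 + B$
$\frac{959}{O{\left(x \right)}} = \frac{959}{-2 - 42} = \frac{959}{-44} = 959 \left(- \frac{1}{44}\right) = - \frac{959}{44}$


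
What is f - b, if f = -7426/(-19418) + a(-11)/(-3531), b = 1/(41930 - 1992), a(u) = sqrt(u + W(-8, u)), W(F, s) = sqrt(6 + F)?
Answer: 7804215/20408318 - sqrt(-11 + I*sqrt(2))/3531 ≈ 0.38234 - 0.00094122*I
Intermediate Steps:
a(u) = sqrt(u + I*sqrt(2)) (a(u) = sqrt(u + sqrt(6 - 8)) = sqrt(u + sqrt(-2)) = sqrt(u + I*sqrt(2)))
b = 1/39938 ≈ 2.5039e-5
f = 3713/9709 - sqrt(-11 + I*sqrt(2))/3531 (f = -7426/(-19418) + sqrt(-11 + I*sqrt(2))/(-3531) = -7426*(-1/19418) + sqrt(-11 + I*sqrt(2))*(-1/3531) = 3713/9709 - sqrt(-11 + I*sqrt(2))/3531 ≈ 0.38237 - 0.00094122*I)
f - b = (3713/9709 - sqrt(-11 + I*sqrt(2))/3531) - 1*1/39938 = (3713/9709 - sqrt(-11 + I*sqrt(2))/3531) - 1/39938 = 7804215/20408318 - sqrt(-11 + I*sqrt(2))/3531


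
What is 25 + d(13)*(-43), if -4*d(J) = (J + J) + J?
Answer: 1777/4 ≈ 444.25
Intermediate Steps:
d(J) = -3*J/4 (d(J) = -((J + J) + J)/4 = -(2*J + J)/4 = -3*J/4)
25 + d(13)*(-43) = 25 - 3/4*13*(-43) = 25 - 39/4*(-43) = 25 + 1677/4 = 1777/4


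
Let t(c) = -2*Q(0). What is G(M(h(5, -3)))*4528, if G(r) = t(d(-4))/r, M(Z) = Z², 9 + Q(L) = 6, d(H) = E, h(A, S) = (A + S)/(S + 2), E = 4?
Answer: 6792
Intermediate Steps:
h(A, S) = (A + S)/(2 + S)
d(H) = 4
Q(L) = -3 (Q(L) = -9 + 6 = -3)
t(c) = 6 (t(c) = -2*(-3) = 6)
G(r) = 6/r
G(M(h(5, -3)))*4528 = (6/(((5 - 3)/(2 - 3))²))*4528 = (6/((2/(-1))²))*4528 = (6/((-1*2)²))*4528 = (6/((-2)²))*4528 = (6/4)*4528 = (6*(¼))*4528 = (3/2)*4528 = 6792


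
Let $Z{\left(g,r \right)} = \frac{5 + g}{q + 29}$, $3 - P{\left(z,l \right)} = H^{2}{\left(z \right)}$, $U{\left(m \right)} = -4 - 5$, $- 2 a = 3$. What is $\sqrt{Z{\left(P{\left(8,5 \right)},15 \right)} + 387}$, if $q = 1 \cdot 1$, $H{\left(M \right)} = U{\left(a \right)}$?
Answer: $\frac{\sqrt{346110}}{30} \approx 19.61$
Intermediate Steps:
$a = - \frac{3}{2}$ ($a = \left(- \frac{1}{2}\right) 3 = - \frac{3}{2} \approx -1.5$)
$U{\left(m \right)} = -9$
$H{\left(M \right)} = -9$
$q = 1$
$P{\left(z,l \right)} = -78$ ($P{\left(z,l \right)} = 3 - \left(-9\right)^{2} = 3 - 81 = -78$)
$Z{\left(g,r \right)} = \frac{1}{6} + \frac{g}{30}$ ($Z{\left(g,r \right)} = \frac{5 + g}{1 + 29} = \frac{5 + g}{30} = \left(5 + g\right) \frac{1}{30} = \frac{1}{6} + \frac{g}{30}$)
$\sqrt{Z{\left(P{\left(8,5 \right)},15 \right)} + 387} = \sqrt{\left(\frac{1}{6} + \frac{1}{30} \left(-78\right)\right) + 387} = \sqrt{\left(\frac{1}{6} - \frac{13}{5}\right) + 387} = \sqrt{- \frac{73}{30} + 387} = \sqrt{\frac{11537}{30}} = \frac{\sqrt{346110}}{30}$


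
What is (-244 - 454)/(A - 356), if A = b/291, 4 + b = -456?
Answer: 101559/52028 ≈ 1.9520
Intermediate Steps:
b = -460 (b = -4 - 456 = -460)
A = -460/291 ≈ -1.5808
(-244 - 454)/(A - 356) = (-244 - 454)/(-460/291 - 356) = -698/(-104056/291) = -698*(-291/104056) = 101559/52028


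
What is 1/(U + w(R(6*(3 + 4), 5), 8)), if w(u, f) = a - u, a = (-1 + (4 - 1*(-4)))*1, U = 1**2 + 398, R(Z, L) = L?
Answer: 1/401 ≈ 0.0024938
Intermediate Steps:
U = 399 (U = 1 + 398 = 399)
a = 7 (a = (-1 + (4 + 4))*1 = (-1 + 8)*1 = 7*1 = 7)
w(u, f) = 7 - u
1/(U + w(R(6*(3 + 4), 5), 8)) = 1/(399 + (7 - 1*5)) = 1/(399 + (7 - 5)) = 1/(399 + 2) = 1/401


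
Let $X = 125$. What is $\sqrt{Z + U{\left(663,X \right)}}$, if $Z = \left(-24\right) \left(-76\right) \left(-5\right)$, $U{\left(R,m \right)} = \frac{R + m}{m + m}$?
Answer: $\frac{i \sqrt{5698030}}{25} \approx 95.482 i$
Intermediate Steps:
$U{\left(R,m \right)} = \frac{R + m}{2 m}$
$Z = -9120$ ($Z = 1824 \left(-5\right) = -9120$)
$\sqrt{Z + U{\left(663,X \right)}} = \sqrt{-9120 + \frac{663 + 125}{2 \cdot 125}} = \sqrt{-9120 + \frac{1}{2} \cdot \frac{1}{125} \cdot 788} = \sqrt{-9120 + \frac{394}{125}} = \sqrt{- \frac{1139606}{125}} = \frac{i \sqrt{5698030}}{25}$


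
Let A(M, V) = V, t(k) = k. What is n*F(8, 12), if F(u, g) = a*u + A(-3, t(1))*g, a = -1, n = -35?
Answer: -140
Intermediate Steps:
F(u, g) = g - u (F(u, g) = -u + 1*g = -u + g = g - u)
n*F(8, 12) = -35*(12 - 1*8) = -35*(12 - 8) = -35*4 = -140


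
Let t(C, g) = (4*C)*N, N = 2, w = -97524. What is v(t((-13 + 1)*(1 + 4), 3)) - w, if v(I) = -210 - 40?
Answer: 97274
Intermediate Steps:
t(C, g) = 8*C (t(C, g) = (4*C)*2 = 8*C)
v(I) = -250
v(t((-13 + 1)*(1 + 4), 3)) - w = -250 - 1*(-97524) = -250 + 97524 = 97274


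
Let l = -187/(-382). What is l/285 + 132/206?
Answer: 7204681/11213610 ≈ 0.64249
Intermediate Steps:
l = 187/382 (l = -187*(-1/382) = 187/382 ≈ 0.48953)
l/285 + 132/206 = (187/382)/285 + 132/206 = (187/382)*(1/285) + 132*(1/206) = 187/108870 + 66/103 = 7204681/11213610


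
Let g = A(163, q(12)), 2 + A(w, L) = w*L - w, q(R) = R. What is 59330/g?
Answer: 59330/1791 ≈ 33.127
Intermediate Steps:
A(w, L) = -2 - w + L*w (A(w, L) = -2 + (w*L - w) = -2 + (L*w - w) = -2 + (-w + L*w) = -2 - w + L*w)
g = 1791 (g = -2 - 1*163 + 12*163 = -2 - 163 + 1956 = 1791)
59330/g = 59330/1791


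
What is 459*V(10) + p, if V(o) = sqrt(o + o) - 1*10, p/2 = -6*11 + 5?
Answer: -4712 + 918*sqrt(5) ≈ -2659.3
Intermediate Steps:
p = -122 (p = 2*(-6*11 + 5) = 2*(-66 + 5) = 2*(-61) = -122)
V(o) = -10 + sqrt(2)*sqrt(o) (V(o) = sqrt(2*o) - 10 = sqrt(2)*sqrt(o) - 10 = -10 + sqrt(2)*sqrt(o))
459*V(10) + p = 459*(-10 + sqrt(2)*sqrt(10)) - 122 = 459*(-10 + 2*sqrt(5)) - 122 = (-4590 + 918*sqrt(5)) - 122 = -4712 + 918*sqrt(5)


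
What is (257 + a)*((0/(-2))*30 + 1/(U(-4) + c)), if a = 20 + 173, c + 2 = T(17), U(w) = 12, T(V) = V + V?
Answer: 225/22 ≈ 10.227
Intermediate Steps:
T(V) = 2*V
c = 32 (c = -2 + 2*17 = -2 + 34 = 32)
a = 193
(257 + a)*((0/(-2))*30 + 1/(U(-4) + c)) = (257 + 193)*((0/(-2))*30 + 1/(12 + 32)) = 450*((0*(-1/2))*30 + 1/44) = 450*(0*30 + 1/44) = 450*(0 + 1/44) = 450*(1/44) = 225/22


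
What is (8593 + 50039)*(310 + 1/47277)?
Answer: 286434342824/15759 ≈ 1.8176e+7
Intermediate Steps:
(8593 + 50039)*(310 + 1/47277) = 58632*(310 + 1/47277) = 58632*(14655871/47277) = 286434342824/15759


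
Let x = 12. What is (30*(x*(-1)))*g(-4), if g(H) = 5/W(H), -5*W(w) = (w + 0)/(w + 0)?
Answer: 9000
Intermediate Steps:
W(w) = -1/5 (W(w) = -(w + 0)/(5*(w + 0)) = -w/(5*w) = -1/5*1 = -1/5)
g(H) = -25 (g(H) = 5/(-1/5) = 5*(-5) = -25)
(30*(x*(-1)))*g(-4) = (30*(12*(-1)))*(-25) = (30*(-12))*(-25) = -360*(-25) = 9000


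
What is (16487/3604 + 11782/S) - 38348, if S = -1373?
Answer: -189776927293/4948292 ≈ -38352.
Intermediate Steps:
(16487/3604 + 11782/S) - 38348 = (16487/3604 + 11782/(-1373)) - 38348 = (16487*(1/3604) + 11782*(-1/1373)) - 38348 = (16487/3604 - 11782/1373) - 38348 = -19825677/4948292 - 38348 = -189776927293/4948292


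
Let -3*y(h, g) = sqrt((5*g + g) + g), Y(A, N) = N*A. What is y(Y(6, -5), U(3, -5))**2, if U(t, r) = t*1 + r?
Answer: -14/9 ≈ -1.5556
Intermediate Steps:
U(t, r) = r + t (U(t, r) = t + r = r + t)
Y(A, N) = A*N
y(h, g) = -sqrt(7)*sqrt(g)/3 (y(h, g) = -sqrt((5*g + g) + g)/3 = -sqrt(6*g + g)/3 = -sqrt(7)*sqrt(g)/3)
y(Y(6, -5), U(3, -5))**2 = (-sqrt(7)*sqrt(-5 + 3)/3)**2 = (-sqrt(7)*sqrt(-2)/3)**2 = (-sqrt(7)*I*sqrt(2)/3)**2 = (-I*sqrt(14)/3)**2 = -14/9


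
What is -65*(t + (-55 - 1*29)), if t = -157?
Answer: 15665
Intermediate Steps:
-65*(t + (-55 - 1*29)) = -65*(-157 + (-55 - 1*29)) = -65*(-157 + (-55 - 29)) = -65*(-157 - 84) = -65*(-241) = 15665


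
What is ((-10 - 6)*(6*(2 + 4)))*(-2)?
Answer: 1152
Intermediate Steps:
((-10 - 6)*(6*(2 + 4)))*(-2) = -96*6*(-2) = -16*36*(-2) = -576*(-2) = 1152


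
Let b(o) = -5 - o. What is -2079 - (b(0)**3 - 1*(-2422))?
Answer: -4376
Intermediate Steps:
-2079 - (b(0)**3 - 1*(-2422)) = -2079 - ((-5 - 1*0)**3 - 1*(-2422)) = -2079 - ((-5 + 0)**3 + 2422) = -2079 - ((-5)**3 + 2422) = -2079 - (-125 + 2422) = -2079 - 1*2297 = -2079 - 2297 = -4376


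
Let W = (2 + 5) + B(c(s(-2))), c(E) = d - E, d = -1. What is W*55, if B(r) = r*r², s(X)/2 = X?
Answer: 1870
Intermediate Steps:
s(X) = 2*X
c(E) = -1 - E
B(r) = r³
W = 34 (W = (2 + 5) + (-1 - 2*(-2))³ = 7 + (-1 - 1*(-4))³ = 7 + (-1 + 4)³ = 7 + 3³ = 7 + 27 = 34)
W*55 = 34*55 = 1870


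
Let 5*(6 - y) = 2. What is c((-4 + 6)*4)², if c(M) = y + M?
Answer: 4624/25 ≈ 184.96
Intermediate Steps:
y = 28/5 (y = 6 - ⅕*2 = 6 - ⅖ = 28/5 ≈ 5.6000)
c(M) = 28/5 + M
c((-4 + 6)*4)² = (28/5 + (-4 + 6)*4)² = (28/5 + 2*4)² = (28/5 + 8)² = (68/5)² = 4624/25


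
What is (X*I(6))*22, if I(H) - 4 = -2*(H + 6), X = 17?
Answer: -7480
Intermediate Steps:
I(H) = -8 - 2*H (I(H) = 4 - 2*(H + 6) = 4 - 2*(6 + H) = 4 + (-12 - 2*H) = -8 - 2*H)
(X*I(6))*22 = (17*(-8 - 2*6))*22 = (17*(-8 - 12))*22 = (17*(-20))*22 = -340*22 = -7480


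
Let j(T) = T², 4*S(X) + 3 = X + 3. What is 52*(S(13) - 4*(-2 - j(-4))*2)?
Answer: 7657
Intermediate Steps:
S(X) = X/4 (S(X) = -¾ + (X + 3)/4 = -¾ + (3 + X)/4 = -¾ + (¾ + X/4) = X/4)
52*(S(13) - 4*(-2 - j(-4))*2) = 52*((¼)*13 - 4*(-2 - 1*(-4)²)*2) = 52*(13/4 - 4*(-2 - 1*16)*2) = 52*(13/4 - 4*(-2 - 16)*2) = 52*(13/4 - 4*(-18)*2) = 52*(13/4 + 72*2) = 52*(13/4 + 144) = 52*(589/4) = 7657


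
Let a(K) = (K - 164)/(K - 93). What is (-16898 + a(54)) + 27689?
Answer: 420959/39 ≈ 10794.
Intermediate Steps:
a(K) = (-164 + K)/(-93 + K)
(-16898 + a(54)) + 27689 = (-16898 + (-164 + 54)/(-93 + 54)) + 27689 = (-16898 - 110/(-39)) + 27689 = (-16898 - 1/39*(-110)) + 27689 = (-16898 + 110/39) + 27689 = -658912/39 + 27689 = 420959/39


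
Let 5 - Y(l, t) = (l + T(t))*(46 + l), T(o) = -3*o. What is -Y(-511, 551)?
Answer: 1006255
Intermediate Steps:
Y(l, t) = 5 - (46 + l)*(l - 3*t) (Y(l, t) = 5 - (l - 3*t)*(46 + l) = 5 - (46 + l)*(l - 3*t))
-Y(-511, 551) = -(5 - 1*(-511)² - 46*(-511) + 138*551 + 3*(-511)*551) = -(5 - 1*261121 + 23506 + 76038 - 844683) = -(5 - 261121 + 23506 + 76038 - 844683) = -1*(-1006255) = 1006255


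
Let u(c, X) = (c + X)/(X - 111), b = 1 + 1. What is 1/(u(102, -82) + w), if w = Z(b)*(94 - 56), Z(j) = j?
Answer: 193/14648 ≈ 0.013176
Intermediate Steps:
b = 2
u(c, X) = (X + c)/(-111 + X)
w = 76 (w = 2*(94 - 56) = 2*38 = 76)
1/(u(102, -82) + w) = 1/((-82 + 102)/(-111 - 82) + 76) = 1/(20/(-193) + 76) = 1/(-1/193*20 + 76) = 1/(-20/193 + 76) = 1/(14648/193) = 193/14648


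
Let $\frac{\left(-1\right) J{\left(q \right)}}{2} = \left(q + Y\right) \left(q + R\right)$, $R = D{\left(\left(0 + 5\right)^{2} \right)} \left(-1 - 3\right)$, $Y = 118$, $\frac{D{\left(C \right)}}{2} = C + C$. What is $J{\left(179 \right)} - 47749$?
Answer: $83525$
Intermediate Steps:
$D{\left(C \right)} = 4 C$ ($D{\left(C \right)} = 2 \left(C + C\right) = 2 \cdot 2 C = 4 C$)
$R = -400$ ($R = 4 \left(0 + 5\right)^{2} \left(-1 - 3\right) = 4 \cdot 5^{2} \left(-4\right) = 4 \cdot 25 \left(-4\right) = 100 \left(-4\right) = -400$)
$J{\left(q \right)} = - 2 \left(-400 + q\right) \left(118 + q\right)$ ($J{\left(q \right)} = - 2 \left(q + 118\right) \left(q - 400\right) = - 2 \left(118 + q\right) \left(-400 + q\right) = - 2 \left(-400 + q\right) \left(118 + q\right)$)
$J{\left(179 \right)} - 47749 = \left(94400 - 2 \cdot 179^{2} + 564 \cdot 179\right) - 47749 = \left(94400 - 64082 + 100956\right) - 47749 = 131274 - 47749 = 83525$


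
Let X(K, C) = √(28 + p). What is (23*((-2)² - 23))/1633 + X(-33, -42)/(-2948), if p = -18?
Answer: -19/71 - √10/2948 ≈ -0.26868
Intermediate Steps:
X(K, C) = √10 (X(K, C) = √(28 - 18) = √10)
(23*((-2)² - 23))/1633 + X(-33, -42)/(-2948) = (23*((-2)² - 23))/1633 + √10/(-2948) = (23*(4 - 23))*(1/1633) + √10*(-1/2948) = (23*(-19))*(1/1633) - √10/2948 = -437*1/1633 - √10/2948 = -19/71 - √10/2948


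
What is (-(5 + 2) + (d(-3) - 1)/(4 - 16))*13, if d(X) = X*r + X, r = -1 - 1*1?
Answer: -559/6 ≈ -93.167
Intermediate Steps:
r = -2 (r = -1 - 1 = -2)
d(X) = -X (d(X) = X*(-2) + X = -2*X + X = -X)
(-(5 + 2) + (d(-3) - 1)/(4 - 16))*13 = (-(5 + 2) + (-1*(-3) - 1)/(4 - 16))*13 = (-1*7 + (3 - 1)/(-12))*13 = (-7 + 2*(-1/12))*13 = (-7 - ⅙)*13 = -43/6*13 = -559/6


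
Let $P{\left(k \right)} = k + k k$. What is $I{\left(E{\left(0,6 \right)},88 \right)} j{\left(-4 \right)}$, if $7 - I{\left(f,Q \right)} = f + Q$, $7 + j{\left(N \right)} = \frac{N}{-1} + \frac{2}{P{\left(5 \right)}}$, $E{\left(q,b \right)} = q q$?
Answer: $\frac{1188}{5} \approx 237.6$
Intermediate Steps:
$P{\left(k \right)} = k + k^{2}$
$E{\left(q,b \right)} = q^{2}$
$j{\left(N \right)} = - \frac{104}{15} - N$ ($j{\left(N \right)} = -7 + \left(\frac{N}{-1} + \frac{2}{5 \left(1 + 5\right)}\right) = -7 + \left(N \left(-1\right) + \frac{2}{5 \cdot 6}\right) = -7 - \left(- \frac{1}{15} + N\right) = - \frac{104}{15} - N$)
$I{\left(f,Q \right)} = 7 - Q - f$ ($I{\left(f,Q \right)} = 7 - \left(f + Q\right) = 7 - \left(Q + f\right) = 7 - Q - f$)
$I{\left(E{\left(0,6 \right)},88 \right)} j{\left(-4 \right)} = \left(7 - 88 - 0^{2}\right) \left(- \frac{104}{15} - -4\right) = \left(7 - 88 - 0\right) \left(- \frac{104}{15} + 4\right) = \left(7 - 88 + 0\right) \left(- \frac{44}{15}\right) = \left(-81\right) \left(- \frac{44}{15}\right) = \frac{1188}{5}$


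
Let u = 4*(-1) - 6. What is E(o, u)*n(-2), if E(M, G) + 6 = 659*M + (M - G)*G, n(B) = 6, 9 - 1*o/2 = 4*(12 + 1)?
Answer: -335520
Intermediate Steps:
o = -86 (o = 18 - 8*(12 + 1) = 18 - 8*13 = 18 - 2*52 = 18 - 104 = -86)
u = -10 (u = -4 - 6 = -10)
E(M, G) = -6 + 659*M + G*(M - G) (E(M, G) = -6 + (659*M + (M - G)*G) = -6 + (659*M + G*(M - G)) = -6 + 659*M + G*(M - G))
E(o, u)*n(-2) = (-6 - 1*(-10)² + 659*(-86) - 10*(-86))*6 = (-6 - 1*100 - 56674 + 860)*6 = (-6 - 100 - 56674 + 860)*6 = -55920*6 = -335520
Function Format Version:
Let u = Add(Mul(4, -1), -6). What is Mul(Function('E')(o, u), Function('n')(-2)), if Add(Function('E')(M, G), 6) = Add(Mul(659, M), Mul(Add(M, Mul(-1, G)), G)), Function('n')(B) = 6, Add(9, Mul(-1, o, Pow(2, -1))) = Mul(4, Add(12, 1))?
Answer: -335520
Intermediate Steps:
o = -86 (o = Add(18, Mul(-2, Mul(4, Add(12, 1)))) = Add(18, Mul(-2, Mul(4, 13))) = Add(18, Mul(-2, 52)) = Add(18, -104) = -86)
u = -10 (u = Add(-4, -6) = -10)
Function('E')(M, G) = Add(-6, Mul(659, M), Mul(G, Add(M, Mul(-1, G)))) (Function('E')(M, G) = Add(-6, Add(Mul(659, M), Mul(Add(M, Mul(-1, G)), G))) = Add(-6, Add(Mul(659, M), Mul(G, Add(M, Mul(-1, G))))) = Add(-6, Mul(659, M), Mul(G, Add(M, Mul(-1, G)))))
Mul(Function('E')(o, u), Function('n')(-2)) = Mul(Add(-6, Mul(-1, Pow(-10, 2)), Mul(659, -86), Mul(-10, -86)), 6) = Mul(Add(-6, Mul(-1, 100), -56674, 860), 6) = Mul(Add(-6, -100, -56674, 860), 6) = Mul(-55920, 6) = -335520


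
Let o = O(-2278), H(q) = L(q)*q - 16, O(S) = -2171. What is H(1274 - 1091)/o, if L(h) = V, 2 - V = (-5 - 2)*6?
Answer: -8036/2171 ≈ -3.7015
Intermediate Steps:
V = 44 (V = 2 - (-5 - 2)*6 = 2 - (-7)*6 = 2 - 1*(-42) = 2 + 42 = 44)
L(h) = 44
H(q) = -16 + 44*q (H(q) = 44*q - 16 = -16 + 44*q)
o = -2171
H(1274 - 1091)/o = (-16 + 44*(1274 - 1091))/(-2171) = (-16 + 44*183)*(-1/2171) = (-16 + 8052)*(-1/2171) = 8036*(-1/2171) = -8036/2171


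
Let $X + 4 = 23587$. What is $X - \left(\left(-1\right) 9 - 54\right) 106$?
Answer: $30261$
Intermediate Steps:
$X = 23583$ ($X = -4 + 23587 = 23583$)
$X - \left(\left(-1\right) 9 - 54\right) 106 = 23583 - \left(\left(-1\right) 9 - 54\right) 106 = 23583 - \left(-9 - 54\right) 106 = 23583 - \left(-63\right) 106 = 23583 - -6678 = 23583 + 6678 = 30261$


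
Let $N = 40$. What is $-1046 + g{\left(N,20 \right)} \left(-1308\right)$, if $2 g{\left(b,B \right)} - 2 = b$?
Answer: $-28514$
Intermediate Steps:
$g{\left(b,B \right)} = 1 + \frac{b}{2}$
$-1046 + g{\left(N,20 \right)} \left(-1308\right) = -1046 + \left(1 + \frac{1}{2} \cdot 40\right) \left(-1308\right) = -1046 + \left(1 + 20\right) \left(-1308\right) = -1046 + 21 \left(-1308\right) = -1046 - 27468 = -28514$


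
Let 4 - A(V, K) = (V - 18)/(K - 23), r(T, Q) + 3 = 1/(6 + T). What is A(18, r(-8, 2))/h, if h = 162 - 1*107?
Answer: 4/55 ≈ 0.072727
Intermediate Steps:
r(T, Q) = -3 + 1/(6 + T)
h = 55 (h = 162 - 107 = 55)
A(V, K) = 4 - (-18 + V)/(-23 + K) (A(V, K) = 4 - (V - 18)/(K - 23) = 4 - (-18 + V)/(-23 + K))
A(18, r(-8, 2))/h = ((-74 - 1*18 + 4*((-17 - 3*(-8))/(6 - 8)))/(-23 + (-17 - 3*(-8))/(6 - 8)))/55 = ((-74 - 18 + 4*((-17 + 24)/(-2)))/(-23 + (-17 + 24)/(-2)))*(1/55) = ((-74 - 18 + 4*(-½*7))/(-23 - ½*7))*(1/55) = ((-74 - 18 + 4*(-7/2))/(-23 - 7/2))*(1/55) = ((-74 - 18 - 14)/(-53/2))*(1/55) = -2/53*(-106)*(1/55) = 4*(1/55) = 4/55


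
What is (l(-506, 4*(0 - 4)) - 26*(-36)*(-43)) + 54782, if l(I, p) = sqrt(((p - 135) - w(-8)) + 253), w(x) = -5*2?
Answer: 14534 + 4*sqrt(7) ≈ 14545.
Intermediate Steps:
w(x) = -10
l(I, p) = sqrt(128 + p) (l(I, p) = sqrt(((p - 135) - 1*(-10)) + 253) = sqrt(((-135 + p) + 10) + 253) = sqrt((-125 + p) + 253) = sqrt(128 + p))
(l(-506, 4*(0 - 4)) - 26*(-36)*(-43)) + 54782 = (sqrt(128 + 4*(0 - 4)) - 26*(-36)*(-43)) + 54782 = (sqrt(128 + 4*(-4)) + 936*(-43)) + 54782 = (sqrt(128 - 16) - 40248) + 54782 = (sqrt(112) - 40248) + 54782 = (4*sqrt(7) - 40248) + 54782 = (-40248 + 4*sqrt(7)) + 54782 = 14534 + 4*sqrt(7)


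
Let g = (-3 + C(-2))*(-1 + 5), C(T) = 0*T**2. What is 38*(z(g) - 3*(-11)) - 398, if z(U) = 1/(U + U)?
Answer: 10253/12 ≈ 854.42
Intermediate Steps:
C(T) = 0
g = -12 (g = (-3 + 0)*(-1 + 5) = -3*4 = -12)
z(U) = 1/(2*U)
38*(z(g) - 3*(-11)) - 398 = 38*((1/2)/(-12) - 3*(-11)) - 398 = 38*((1/2)*(-1/12) + 33) - 398 = 38*(-1/24 + 33) - 398 = 38*(791/24) - 398 = 15029/12 - 398 = 10253/12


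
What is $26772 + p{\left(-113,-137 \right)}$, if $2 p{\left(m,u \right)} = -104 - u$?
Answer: $\frac{53577}{2} \approx 26789.0$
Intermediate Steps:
$p{\left(m,u \right)} = -52 - \frac{u}{2}$ ($p{\left(m,u \right)} = \frac{-104 - u}{2} = -52 - \frac{u}{2}$)
$26772 + p{\left(-113,-137 \right)} = 26772 - - \frac{33}{2} = 26772 + \left(-52 + \frac{137}{2}\right) = 26772 + \frac{33}{2} = \frac{53577}{2}$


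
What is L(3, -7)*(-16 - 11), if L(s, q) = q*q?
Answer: -1323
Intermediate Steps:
L(s, q) = q²
L(3, -7)*(-16 - 11) = (-7)²*(-16 - 11) = 49*(-27) = -1323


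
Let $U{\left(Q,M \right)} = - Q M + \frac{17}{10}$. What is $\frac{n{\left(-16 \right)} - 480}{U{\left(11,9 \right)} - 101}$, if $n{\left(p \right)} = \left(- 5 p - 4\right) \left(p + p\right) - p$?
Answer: $\frac{28960}{1983} \approx 14.604$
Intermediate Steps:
$U{\left(Q,M \right)} = \frac{17}{10} - M Q$ ($U{\left(Q,M \right)} = - M Q + 17 \cdot \frac{1}{10} = - M Q + \frac{17}{10} = \frac{17}{10} - M Q$)
$n{\left(p \right)} = - p + 2 p \left(-4 - 5 p\right)$ ($n{\left(p \right)} = \left(-4 - 5 p\right) 2 p - p = 2 p \left(-4 - 5 p\right) - p = - p + 2 p \left(-4 - 5 p\right)$)
$\frac{n{\left(-16 \right)} - 480}{U{\left(11,9 \right)} - 101} = \frac{\left(-1\right) \left(-16\right) \left(9 + 10 \left(-16\right)\right) - 480}{\left(\frac{17}{10} - 9 \cdot 11\right) - 101} = \frac{\left(-1\right) \left(-16\right) \left(9 - 160\right) - 480}{\left(\frac{17}{10} - 99\right) - 101} = \frac{\left(-1\right) \left(-16\right) \left(-151\right) - 480}{- \frac{973}{10} - 101} = \frac{-2416 - 480}{- \frac{1983}{10}} = \left(-2896\right) \left(- \frac{10}{1983}\right) = \frac{28960}{1983}$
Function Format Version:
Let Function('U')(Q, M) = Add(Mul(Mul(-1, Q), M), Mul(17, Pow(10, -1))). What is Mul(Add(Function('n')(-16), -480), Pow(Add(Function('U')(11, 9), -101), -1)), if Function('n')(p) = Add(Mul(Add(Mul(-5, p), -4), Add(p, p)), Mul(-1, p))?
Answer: Rational(28960, 1983) ≈ 14.604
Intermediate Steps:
Function('U')(Q, M) = Add(Rational(17, 10), Mul(-1, M, Q)) (Function('U')(Q, M) = Add(Mul(-1, M, Q), Mul(17, Rational(1, 10))) = Add(Mul(-1, M, Q), Rational(17, 10)) = Add(Rational(17, 10), Mul(-1, M, Q)))
Function('n')(p) = Add(Mul(-1, p), Mul(2, p, Add(-4, Mul(-5, p)))) (Function('n')(p) = Add(Mul(Add(-4, Mul(-5, p)), Mul(2, p)), Mul(-1, p)) = Add(Mul(2, p, Add(-4, Mul(-5, p))), Mul(-1, p)) = Add(Mul(-1, p), Mul(2, p, Add(-4, Mul(-5, p)))))
Mul(Add(Function('n')(-16), -480), Pow(Add(Function('U')(11, 9), -101), -1)) = Mul(Add(Mul(-1, -16, Add(9, Mul(10, -16))), -480), Pow(Add(Add(Rational(17, 10), Mul(-1, 9, 11)), -101), -1)) = Mul(Add(Mul(-1, -16, Add(9, -160)), -480), Pow(Add(Add(Rational(17, 10), -99), -101), -1)) = Mul(Add(Mul(-1, -16, -151), -480), Pow(Add(Rational(-973, 10), -101), -1)) = Mul(Add(-2416, -480), Pow(Rational(-1983, 10), -1)) = Mul(-2896, Rational(-10, 1983)) = Rational(28960, 1983)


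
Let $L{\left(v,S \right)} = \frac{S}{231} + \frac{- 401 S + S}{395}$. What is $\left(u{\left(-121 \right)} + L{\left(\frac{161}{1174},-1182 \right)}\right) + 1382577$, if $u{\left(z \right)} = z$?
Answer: $\frac{8416729842}{6083} \approx 1.3836 \cdot 10^{6}$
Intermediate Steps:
$L{\left(v,S \right)} = - \frac{18401 S}{18249}$ ($L{\left(v,S \right)} = S \frac{1}{231} + - 400 S \frac{1}{395} = \frac{S}{231} - \frac{80 S}{79} = - \frac{18401 S}{18249}$)
$\left(u{\left(-121 \right)} + L{\left(\frac{161}{1174},-1182 \right)}\right) + 1382577 = \left(-121 - - \frac{7249994}{6083}\right) + 1382577 = \left(-121 + \frac{7249994}{6083}\right) + 1382577 = \frac{6513951}{6083} + 1382577 = \frac{8416729842}{6083}$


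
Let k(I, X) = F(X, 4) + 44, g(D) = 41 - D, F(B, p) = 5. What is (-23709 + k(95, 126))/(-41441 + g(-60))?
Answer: 91/159 ≈ 0.57233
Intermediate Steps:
k(I, X) = 49 (k(I, X) = 5 + 44 = 49)
(-23709 + k(95, 126))/(-41441 + g(-60)) = (-23709 + 49)/(-41441 + (41 - 1*(-60))) = -23660/(-41441 + (41 + 60)) = -23660/(-41441 + 101) = -23660/(-41340) = -23660*(-1/41340) = 91/159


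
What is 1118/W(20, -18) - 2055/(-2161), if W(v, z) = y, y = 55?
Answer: 2529023/118855 ≈ 21.278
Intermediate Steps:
W(v, z) = 55
1118/W(20, -18) - 2055/(-2161) = 1118/55 - 2055/(-2161) = 1118*(1/55) - 2055*(-1/2161) = 1118/55 + 2055/2161 = 2529023/118855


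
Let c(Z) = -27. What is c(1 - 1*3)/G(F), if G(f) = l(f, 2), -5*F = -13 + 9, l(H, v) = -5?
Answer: 27/5 ≈ 5.4000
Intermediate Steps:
F = ⅘ (F = -(-13 + 9)/5 = -⅕*(-4) = ⅘ ≈ 0.80000)
G(f) = -5
c(1 - 1*3)/G(F) = -27/(-5) = -27*(-⅕) = 27/5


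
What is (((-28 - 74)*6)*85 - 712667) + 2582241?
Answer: 1817554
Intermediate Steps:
(((-28 - 74)*6)*85 - 712667) + 2582241 = (-102*6*85 - 712667) + 2582241 = (-612*85 - 712667) + 2582241 = (-52020 - 712667) + 2582241 = -764687 + 2582241 = 1817554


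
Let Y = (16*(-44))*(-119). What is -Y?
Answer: -83776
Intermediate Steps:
Y = 83776 (Y = -704*(-119) = 83776)
-Y = -1*83776 = -83776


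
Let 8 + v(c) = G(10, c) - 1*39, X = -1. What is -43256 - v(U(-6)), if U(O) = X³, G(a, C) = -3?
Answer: -43206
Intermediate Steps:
U(O) = -1 (U(O) = (-1)³ = -1)
v(c) = -50 (v(c) = -8 + (-3 - 1*39) = -8 + (-3 - 39) = -8 - 42 = -50)
-43256 - v(U(-6)) = -43256 - 1*(-50) = -43256 + 50 = -43206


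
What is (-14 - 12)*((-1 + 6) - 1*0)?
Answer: -130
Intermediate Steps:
(-14 - 12)*((-1 + 6) - 1*0) = -26*(5 + 0) = -26*5 = -130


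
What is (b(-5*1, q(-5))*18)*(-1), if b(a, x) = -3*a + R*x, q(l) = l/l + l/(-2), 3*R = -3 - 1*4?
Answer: -123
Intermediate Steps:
R = -7/3 (R = (-3 - 1*4)/3 = (-3 - 4)/3 = (⅓)*(-7) = -7/3 ≈ -2.3333)
q(l) = 1 - l/2 (q(l) = 1 + l*(-½) = 1 - l/2)
b(a, x) = -3*a - 7*x/3
(b(-5*1, q(-5))*18)*(-1) = ((-(-15) - 7*(1 - ½*(-5))/3)*18)*(-1) = ((-3*(-5) - 7*(1 + 5/2)/3)*18)*(-1) = ((15 - 7/3*7/2)*18)*(-1) = ((15 - 49/6)*18)*(-1) = ((41/6)*18)*(-1) = 123*(-1) = -123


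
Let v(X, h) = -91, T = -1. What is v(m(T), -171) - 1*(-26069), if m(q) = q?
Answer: 25978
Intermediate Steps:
v(m(T), -171) - 1*(-26069) = -91 - 1*(-26069) = -91 + 26069 = 25978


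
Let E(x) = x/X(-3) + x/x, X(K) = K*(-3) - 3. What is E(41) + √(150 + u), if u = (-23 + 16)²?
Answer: 47/6 + √199 ≈ 21.940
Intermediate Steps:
X(K) = -3 - 3*K (X(K) = -3*K - 3 = -3 - 3*K)
u = 49 (u = (-7)² = 49)
E(x) = 1 + x/6 (E(x) = x/(-3 - 3*(-3)) + x/x = x/(-3 + 9) + 1 = x/6 + 1 = 1 + x/6)
E(41) + √(150 + u) = (1 + (⅙)*41) + √(150 + 49) = (1 + 41/6) + √199 = 47/6 + √199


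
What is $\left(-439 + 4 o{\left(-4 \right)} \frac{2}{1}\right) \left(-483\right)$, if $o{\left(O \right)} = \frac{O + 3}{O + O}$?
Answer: $211554$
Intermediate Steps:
$o{\left(O \right)} = \frac{3 + O}{2 O}$
$\left(-439 + 4 o{\left(-4 \right)} \frac{2}{1}\right) \left(-483\right) = \left(-439 + 4 \frac{3 - 4}{2 \left(-4\right)} \frac{2}{1}\right) \left(-483\right) = \left(-439 + 4 \cdot \frac{1}{2} \left(- \frac{1}{4}\right) \left(-1\right) 2 \cdot 1\right) \left(-483\right) = \left(-439 + 4 \cdot \frac{1}{8} \cdot 2\right) \left(-483\right) = \left(-439 + \frac{1}{2} \cdot 2\right) \left(-483\right) = \left(-439 + 1\right) \left(-483\right) = \left(-438\right) \left(-483\right) = 211554$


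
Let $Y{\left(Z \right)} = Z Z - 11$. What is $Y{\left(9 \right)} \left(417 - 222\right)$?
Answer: $13650$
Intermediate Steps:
$Y{\left(Z \right)} = -11 + Z^{2}$ ($Y{\left(Z \right)} = Z^{2} - 11 = -11 + Z^{2}$)
$Y{\left(9 \right)} \left(417 - 222\right) = \left(-11 + 9^{2}\right) \left(417 - 222\right) = \left(-11 + 81\right) 195 = 70 \cdot 195 = 13650$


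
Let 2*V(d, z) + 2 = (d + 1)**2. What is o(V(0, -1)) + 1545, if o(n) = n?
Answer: 3089/2 ≈ 1544.5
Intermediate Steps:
V(d, z) = -1 + (1 + d)**2/2 (V(d, z) = -1 + (d + 1)**2/2 = -1 + (1 + d)**2/2)
o(V(0, -1)) + 1545 = (-1 + (1 + 0)**2/2) + 1545 = (-1 + (1/2)*1**2) + 1545 = (-1 + (1/2)*1) + 1545 = (-1 + 1/2) + 1545 = -1/2 + 1545 = 3089/2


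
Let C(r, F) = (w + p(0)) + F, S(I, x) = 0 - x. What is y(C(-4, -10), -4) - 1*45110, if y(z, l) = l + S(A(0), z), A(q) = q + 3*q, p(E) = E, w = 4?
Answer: -45108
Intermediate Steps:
A(q) = 4*q
S(I, x) = -x
C(r, F) = 4 + F (C(r, F) = (4 + 0) + F = 4 + F)
y(z, l) = l - z
y(C(-4, -10), -4) - 1*45110 = (-4 - (4 - 10)) - 1*45110 = (-4 - 1*(-6)) - 45110 = (-4 + 6) - 45110 = 2 - 45110 = -45108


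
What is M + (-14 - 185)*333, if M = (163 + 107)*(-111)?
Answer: -96237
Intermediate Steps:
M = -29970 (M = 270*(-111) = -29970)
M + (-14 - 185)*333 = -29970 + (-14 - 185)*333 = -29970 - 199*333 = -29970 - 66267 = -96237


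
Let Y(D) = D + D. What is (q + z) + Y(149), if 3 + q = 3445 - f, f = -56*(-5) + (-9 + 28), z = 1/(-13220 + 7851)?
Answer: 18474728/5369 ≈ 3441.0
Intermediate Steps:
Y(D) = 2*D
z = -1/5369 (z = 1/(-5369) = -1/5369 ≈ -0.00018625)
f = 299 (f = 280 + 19 = 299)
q = 3143 (q = -3 + (3445 - 1*299) = -3 + (3445 - 299) = -3 + 3146 = 3143)
(q + z) + Y(149) = (3143 - 1/5369) + 2*149 = 16874766/5369 + 298 = 18474728/5369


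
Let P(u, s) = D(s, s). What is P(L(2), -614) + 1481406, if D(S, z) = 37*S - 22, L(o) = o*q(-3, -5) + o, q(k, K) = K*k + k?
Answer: 1458666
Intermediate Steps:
q(k, K) = k + K*k
L(o) = 13*o (L(o) = o*(-3*(1 - 5)) + o = o*(-3*(-4)) + o = o*12 + o = 12*o + o = 13*o)
D(S, z) = -22 + 37*S
P(u, s) = -22 + 37*s
P(L(2), -614) + 1481406 = (-22 + 37*(-614)) + 1481406 = (-22 - 22718) + 1481406 = -22740 + 1481406 = 1458666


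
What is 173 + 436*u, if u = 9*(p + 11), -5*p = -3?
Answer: 228457/5 ≈ 45691.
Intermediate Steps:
p = 3/5 (p = -1/5*(-3) = 3/5 ≈ 0.60000)
u = 522/5 (u = 9*(3/5 + 11) = 9*(58/5) = 522/5 ≈ 104.40)
173 + 436*u = 173 + 436*(522/5) = 173 + 227592/5 = 228457/5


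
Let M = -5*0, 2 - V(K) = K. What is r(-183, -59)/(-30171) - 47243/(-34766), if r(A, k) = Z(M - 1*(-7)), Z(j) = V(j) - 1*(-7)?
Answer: 1425299021/1048924986 ≈ 1.3588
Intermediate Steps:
V(K) = 2 - K
M = 0
Z(j) = 9 - j (Z(j) = (2 - j) - 1*(-7) = (2 - j) + 7 = 9 - j)
r(A, k) = 2 (r(A, k) = 9 - (0 - 1*(-7)) = 9 - (0 + 7) = 9 - 1*7 = 9 - 7 = 2)
r(-183, -59)/(-30171) - 47243/(-34766) = 2/(-30171) - 47243/(-34766) = 2*(-1/30171) - 47243*(-1/34766) = -2/30171 + 47243/34766 = 1425299021/1048924986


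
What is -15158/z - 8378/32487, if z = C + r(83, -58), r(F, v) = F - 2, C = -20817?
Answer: 53118623/112275072 ≈ 0.47311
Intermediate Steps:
r(F, v) = -2 + F
z = -20736 (z = -20817 + (-2 + 83) = -20817 + 81 = -20736)
-15158/z - 8378/32487 = -15158/(-20736) - 8378/32487 = -15158*(-1/20736) - 8378*1/32487 = 7579/10368 - 8378/32487 = 53118623/112275072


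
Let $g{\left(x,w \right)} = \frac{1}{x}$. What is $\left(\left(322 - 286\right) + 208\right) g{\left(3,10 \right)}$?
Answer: $\frac{244}{3} \approx 81.333$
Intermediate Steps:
$\left(\left(322 - 286\right) + 208\right) g{\left(3,10 \right)} = \frac{\left(322 - 286\right) + 208}{3} = \left(36 + 208\right) \frac{1}{3} = 244 \cdot \frac{1}{3} = \frac{244}{3}$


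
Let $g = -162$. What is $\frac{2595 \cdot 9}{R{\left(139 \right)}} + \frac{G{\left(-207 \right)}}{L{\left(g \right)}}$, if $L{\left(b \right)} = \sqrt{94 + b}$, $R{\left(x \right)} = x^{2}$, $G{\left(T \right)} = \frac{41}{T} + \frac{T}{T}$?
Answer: $\frac{23355}{19321} - \frac{83 i \sqrt{17}}{3519} \approx 1.2088 - 0.097249 i$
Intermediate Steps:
$G{\left(T \right)} = 1 + \frac{41}{T}$ ($G{\left(T \right)} = \frac{41}{T} + 1 = 1 + \frac{41}{T}$)
$\frac{2595 \cdot 9}{R{\left(139 \right)}} + \frac{G{\left(-207 \right)}}{L{\left(g \right)}} = \frac{2595 \cdot 9}{139^{2}} + \frac{\frac{1}{-207} \left(41 - 207\right)}{\sqrt{94 - 162}} = \frac{23355}{19321} + \frac{\left(- \frac{1}{207}\right) \left(-166\right)}{\sqrt{-68}} = 23355 \cdot \frac{1}{19321} + \frac{166}{207 \cdot 2 i \sqrt{17}} = \frac{23355}{19321} + \frac{166 \left(- \frac{i \sqrt{17}}{34}\right)}{207} = \frac{23355}{19321} - \frac{83 i \sqrt{17}}{3519}$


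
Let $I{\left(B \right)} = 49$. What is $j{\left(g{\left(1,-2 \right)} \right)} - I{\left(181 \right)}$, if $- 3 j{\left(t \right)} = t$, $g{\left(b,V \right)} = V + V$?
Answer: $- \frac{143}{3} \approx -47.667$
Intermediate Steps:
$g{\left(b,V \right)} = 2 V$
$j{\left(t \right)} = - \frac{t}{3}$
$j{\left(g{\left(1,-2 \right)} \right)} - I{\left(181 \right)} = - \frac{2 \left(-2\right)}{3} - 49 = \left(- \frac{1}{3}\right) \left(-4\right) - 49 = \frac{4}{3} - 49 = - \frac{143}{3}$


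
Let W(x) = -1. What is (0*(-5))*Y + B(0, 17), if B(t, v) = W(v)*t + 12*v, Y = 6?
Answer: 204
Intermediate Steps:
B(t, v) = -t + 12*v
(0*(-5))*Y + B(0, 17) = (0*(-5))*6 + (-1*0 + 12*17) = 0*6 + (0 + 204) = 0 + 204 = 204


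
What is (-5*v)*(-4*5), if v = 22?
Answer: 2200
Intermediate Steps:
(-5*v)*(-4*5) = (-5*22)*(-4*5) = -110*(-20) = 2200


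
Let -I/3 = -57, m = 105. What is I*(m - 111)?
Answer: -1026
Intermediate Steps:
I = 171 (I = -3*(-57) = 171)
I*(m - 111) = 171*(105 - 111) = 171*(-6) = -1026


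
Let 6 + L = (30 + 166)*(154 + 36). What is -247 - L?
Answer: -37481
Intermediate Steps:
L = 37234 (L = -6 + (30 + 166)*(154 + 36) = -6 + 196*190 = -6 + 37240 = 37234)
-247 - L = -247 - 1*37234 = -247 - 37234 = -37481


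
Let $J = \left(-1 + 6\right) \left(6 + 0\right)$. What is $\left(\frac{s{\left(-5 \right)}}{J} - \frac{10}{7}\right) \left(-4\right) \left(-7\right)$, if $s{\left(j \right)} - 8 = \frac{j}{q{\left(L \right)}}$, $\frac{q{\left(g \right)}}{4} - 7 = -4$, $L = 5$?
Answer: $- \frac{2963}{90} \approx -32.922$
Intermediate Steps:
$q{\left(g \right)} = 12$ ($q{\left(g \right)} = 28 + 4 \left(-4\right) = 28 - 16 = 12$)
$s{\left(j \right)} = 8 + \frac{j}{12}$
$J = 30$ ($J = 5 \cdot 6 = 30$)
$\left(\frac{s{\left(-5 \right)}}{J} - \frac{10}{7}\right) \left(-4\right) \left(-7\right) = \left(\frac{8 + \frac{1}{12} \left(-5\right)}{30} - \frac{10}{7}\right) \left(-4\right) \left(-7\right) = \left(\left(8 - \frac{5}{12}\right) \frac{1}{30} - \frac{10}{7}\right) \left(-4\right) \left(-7\right) = \left(\frac{91}{12} \cdot \frac{1}{30} - \frac{10}{7}\right) \left(-4\right) \left(-7\right) = \left(\frac{91}{360} - \frac{10}{7}\right) \left(-4\right) \left(-7\right) = \left(- \frac{2963}{2520}\right) \left(-4\right) \left(-7\right) = \frac{2963}{630} \left(-7\right) = - \frac{2963}{90}$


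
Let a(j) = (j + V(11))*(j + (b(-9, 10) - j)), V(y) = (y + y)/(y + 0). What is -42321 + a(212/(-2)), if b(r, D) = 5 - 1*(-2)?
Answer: -43049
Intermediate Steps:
V(y) = 2 (V(y) = (2*y)/y = 2)
b(r, D) = 7 (b(r, D) = 5 + 2 = 7)
a(j) = 14 + 7*j (a(j) = (j + 2)*(j + (7 - j)) = (2 + j)*7 = 14 + 7*j)
-42321 + a(212/(-2)) = -42321 + (14 + 7*(212/(-2))) = -42321 + (14 + 7*(212*(-1/2))) = -42321 + (14 + 7*(-106)) = -42321 + (14 - 742) = -42321 - 728 = -43049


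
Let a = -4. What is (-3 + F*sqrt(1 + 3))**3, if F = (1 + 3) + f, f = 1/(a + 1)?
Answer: 2197/27 ≈ 81.370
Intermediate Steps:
f = -1/3 (f = 1/(-4 + 1) = 1/(-3) = -1/3 ≈ -0.33333)
F = 11/3 (F = (1 + 3) - 1/3 = 4 - 1/3 = 11/3 ≈ 3.6667)
(-3 + F*sqrt(1 + 3))**3 = (-3 + 11*sqrt(1 + 3)/3)**3 = (-3 + 11*sqrt(4)/3)**3 = (-3 + (11/3)*2)**3 = (-3 + 22/3)**3 = (13/3)**3 = 2197/27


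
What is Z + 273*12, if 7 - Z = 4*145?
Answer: 2703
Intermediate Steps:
Z = -573 (Z = 7 - 4*145 = 7 - 1*580 = 7 - 580 = -573)
Z + 273*12 = -573 + 273*12 = -573 + 3276 = 2703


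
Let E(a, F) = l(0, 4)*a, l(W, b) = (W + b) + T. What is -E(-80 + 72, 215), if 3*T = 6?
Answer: 48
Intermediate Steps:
T = 2 (T = (⅓)*6 = 2)
l(W, b) = 2 + W + b (l(W, b) = (W + b) + 2 = 2 + W + b)
E(a, F) = 6*a (E(a, F) = (2 + 0 + 4)*a = 6*a)
-E(-80 + 72, 215) = -6*(-80 + 72) = -6*(-8) = -1*(-48) = 48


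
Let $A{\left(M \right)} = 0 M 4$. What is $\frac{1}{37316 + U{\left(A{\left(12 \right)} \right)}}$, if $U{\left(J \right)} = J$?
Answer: $\frac{1}{37316} \approx 2.6798 \cdot 10^{-5}$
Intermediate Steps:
$A{\left(M \right)} = 0$ ($A{\left(M \right)} = 0 \cdot 4 = 0$)
$\frac{1}{37316 + U{\left(A{\left(12 \right)} \right)}} = \frac{1}{37316 + 0} = \frac{1}{37316}$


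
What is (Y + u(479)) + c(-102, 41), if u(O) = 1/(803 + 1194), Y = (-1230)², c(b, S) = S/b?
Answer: 308168570825/203694 ≈ 1.5129e+6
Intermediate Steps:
Y = 1512900
u(O) = 1/1997
(Y + u(479)) + c(-102, 41) = (1512900 + 1/1997) + 41/(-102) = 3021261301/1997 + 41*(-1/102) = 3021261301/1997 - 41/102 = 308168570825/203694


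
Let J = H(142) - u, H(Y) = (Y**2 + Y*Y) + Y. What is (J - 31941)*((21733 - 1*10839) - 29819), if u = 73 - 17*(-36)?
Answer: -148447700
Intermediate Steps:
H(Y) = Y + 2*Y**2 (H(Y) = (Y**2 + Y**2) + Y = 2*Y**2 + Y = Y + 2*Y**2)
u = 685 (u = 73 + 612 = 685)
J = 39785 (J = 142*(1 + 2*142) - 1*685 = 142*(1 + 284) - 685 = 142*285 - 685 = 40470 - 685 = 39785)
(J - 31941)*((21733 - 1*10839) - 29819) = (39785 - 31941)*((21733 - 1*10839) - 29819) = 7844*((21733 - 10839) - 29819) = 7844*(10894 - 29819) = 7844*(-18925) = -148447700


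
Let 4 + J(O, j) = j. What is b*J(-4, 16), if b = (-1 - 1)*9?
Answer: -216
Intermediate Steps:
J(O, j) = -4 + j
b = -18 (b = -2*9 = -18)
b*J(-4, 16) = -18*(-4 + 16) = -18*12 = -216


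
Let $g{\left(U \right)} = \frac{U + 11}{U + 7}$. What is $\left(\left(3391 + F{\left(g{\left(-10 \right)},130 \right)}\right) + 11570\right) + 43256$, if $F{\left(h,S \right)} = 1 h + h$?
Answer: $\frac{174649}{3} \approx 58216.0$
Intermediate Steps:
$g{\left(U \right)} = \frac{11 + U}{7 + U}$
$F{\left(h,S \right)} = 2 h$ ($F{\left(h,S \right)} = h + h = 2 h$)
$\left(\left(3391 + F{\left(g{\left(-10 \right)},130 \right)}\right) + 11570\right) + 43256 = \left(\left(3391 + 2 \frac{11 - 10}{7 - 10}\right) + 11570\right) + 43256 = \left(\left(3391 + 2 \frac{1}{-3} \cdot 1\right) + 11570\right) + 43256 = \left(\left(3391 + 2 \left(\left(- \frac{1}{3}\right) 1\right)\right) + 11570\right) + 43256 = \left(\left(3391 + 2 \left(- \frac{1}{3}\right)\right) + 11570\right) + 43256 = \left(\left(3391 - \frac{2}{3}\right) + 11570\right) + 43256 = \left(\frac{10171}{3} + 11570\right) + 43256 = \frac{44881}{3} + 43256 = \frac{174649}{3}$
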